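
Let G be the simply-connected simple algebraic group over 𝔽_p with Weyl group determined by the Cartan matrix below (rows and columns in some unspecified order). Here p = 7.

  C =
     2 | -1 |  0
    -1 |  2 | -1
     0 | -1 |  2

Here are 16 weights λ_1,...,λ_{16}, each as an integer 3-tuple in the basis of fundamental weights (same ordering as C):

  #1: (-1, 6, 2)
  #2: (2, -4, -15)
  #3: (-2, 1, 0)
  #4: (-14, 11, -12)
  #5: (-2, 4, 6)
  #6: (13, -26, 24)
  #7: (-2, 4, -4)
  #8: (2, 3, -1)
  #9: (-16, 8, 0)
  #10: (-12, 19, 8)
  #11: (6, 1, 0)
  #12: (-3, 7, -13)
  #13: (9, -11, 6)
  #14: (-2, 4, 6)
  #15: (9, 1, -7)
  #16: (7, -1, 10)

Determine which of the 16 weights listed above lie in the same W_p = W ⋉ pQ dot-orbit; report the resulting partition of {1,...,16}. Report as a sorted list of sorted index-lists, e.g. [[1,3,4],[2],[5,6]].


Cartan matrix: type A_3 (|W|=24); un-permuting the 3 rows.

Each λ_j+ρ reduced to Ā_7; 3-tuples below use C's row order:

  λ_1+ρ ↦ (3, 4, 0);  λ_2+ρ ↦ (3, 4, 0);  λ_3+ρ ↦ (1, 1, 1);  λ_4+ρ ↦ (1, 1, 1);  λ_5+ρ ↦ (4, 0, 2);  λ_6+ρ ↦ (3, 4, 0);  λ_7+ρ ↦ (1, 1, 3);  λ_8+ρ ↦ (3, 4, 0);  λ_9+ρ ↦ (1, 1, 1);  λ_10+ρ ↦ (1, 1, 3);  λ_11+ρ ↦ (4, 0, 2);  λ_12+ρ ↦ (1, 1, 1);  λ_13+ρ ↦ (3, 4, 0);  λ_14+ρ ↦ (4, 0, 2);  λ_15+ρ ↦ (1, 1, 3);  λ_16+ρ ↦ (1, 0, 4)

Grouping the 16 weights by Ā_7-representative: 5 linkage classes.

[[1, 2, 6, 8, 13], [3, 4, 9, 12], [5, 11, 14], [7, 10, 15], [16]]


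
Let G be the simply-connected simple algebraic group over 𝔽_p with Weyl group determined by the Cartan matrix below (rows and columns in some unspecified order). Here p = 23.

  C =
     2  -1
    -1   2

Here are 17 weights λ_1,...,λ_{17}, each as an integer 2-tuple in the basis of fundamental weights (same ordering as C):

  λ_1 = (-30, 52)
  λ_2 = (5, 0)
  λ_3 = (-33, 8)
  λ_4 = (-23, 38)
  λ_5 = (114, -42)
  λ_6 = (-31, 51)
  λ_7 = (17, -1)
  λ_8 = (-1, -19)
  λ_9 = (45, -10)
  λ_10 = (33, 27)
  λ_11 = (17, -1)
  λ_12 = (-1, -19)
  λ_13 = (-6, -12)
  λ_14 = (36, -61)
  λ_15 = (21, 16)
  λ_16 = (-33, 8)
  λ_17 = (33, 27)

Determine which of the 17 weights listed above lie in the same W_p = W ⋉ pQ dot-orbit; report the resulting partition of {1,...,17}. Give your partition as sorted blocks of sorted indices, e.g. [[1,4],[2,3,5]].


Type A_2, rank 2, |W|=6; reorder rows/cols to standard.

W_23-reps of the 17 weights in Ā_23 (same 2-coord order as C):

    λ_1+ρ ↦ (6, 1)
    λ_2+ρ ↦ (6, 1)
    λ_3+ρ ↦ (0, 14)
    λ_4+ρ ↦ (6, 1)
    λ_5+ρ ↦ (18, 0)
    λ_6+ρ ↦ (6, 1)
    λ_7+ρ ↦ (18, 0)
    λ_8+ρ ↦ (18, 0)
    λ_9+ρ ↦ (0, 14)
    λ_10+ρ ↦ (11, 5)
    λ_11+ρ ↦ (18, 0)
    λ_12+ρ ↦ (18, 0)
    λ_13+ρ ↦ (11, 5)
    λ_14+ρ ↦ (0, 14)
    λ_15+ρ ↦ (6, 1)
    λ_16+ρ ↦ (0, 14)
    λ_17+ρ ↦ (11, 5)

Partition of {1..17} into 4 W_23-dot-orbits:

[[1, 2, 4, 6, 15], [3, 9, 14, 16], [5, 7, 8, 11, 12], [10, 13, 17]]


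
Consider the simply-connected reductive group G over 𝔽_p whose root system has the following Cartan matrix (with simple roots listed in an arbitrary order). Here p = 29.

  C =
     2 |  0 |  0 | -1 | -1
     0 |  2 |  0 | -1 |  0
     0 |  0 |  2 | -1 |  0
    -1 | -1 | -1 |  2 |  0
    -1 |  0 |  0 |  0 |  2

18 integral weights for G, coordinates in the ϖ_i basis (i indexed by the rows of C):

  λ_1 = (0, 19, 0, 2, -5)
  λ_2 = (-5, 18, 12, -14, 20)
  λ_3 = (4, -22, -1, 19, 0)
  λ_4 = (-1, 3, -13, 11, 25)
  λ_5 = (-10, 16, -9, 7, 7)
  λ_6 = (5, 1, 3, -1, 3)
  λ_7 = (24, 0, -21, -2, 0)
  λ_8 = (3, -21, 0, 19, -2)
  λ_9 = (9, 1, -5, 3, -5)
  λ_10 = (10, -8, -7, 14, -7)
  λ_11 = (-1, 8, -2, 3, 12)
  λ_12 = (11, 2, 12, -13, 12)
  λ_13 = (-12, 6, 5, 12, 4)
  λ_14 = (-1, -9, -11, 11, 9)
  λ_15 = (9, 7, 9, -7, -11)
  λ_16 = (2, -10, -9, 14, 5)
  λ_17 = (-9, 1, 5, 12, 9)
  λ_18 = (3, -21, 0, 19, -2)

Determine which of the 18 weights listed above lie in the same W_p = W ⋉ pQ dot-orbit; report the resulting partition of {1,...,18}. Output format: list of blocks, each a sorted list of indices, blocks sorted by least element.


Root system D_5: the 5×5 matrix C matches after relabeling.

Ā_29 reps of the 18 weights (D_5, coords as presented):

  λ_1+ρ ↦ (3, 20, 1, 0, 1)
  λ_2+ρ ↦ (6, 2, 4, 0, 4)
  λ_3+ρ ↦ (3, 20, 1, 0, 1)
  λ_4+ρ ↦ (0, 9, 1, 3, 13)
  λ_5+ρ ↦ (1, 8, 1, 7, 0)
  λ_6+ρ ↦ (6, 2, 4, 0, 4)
  λ_7+ρ ↦ (3, 20, 1, 0, 1)
  λ_8+ρ ↦ (3, 20, 1, 0, 1)
  λ_9+ρ ↦ (6, 2, 4, 0, 4)
  λ_10+ρ ↦ (1, 7, 6, 2, 6)
  λ_11+ρ ↦ (0, 9, 1, 3, 13)
  λ_12+ρ ↦ (0, 9, 1, 3, 13)
  λ_13+ρ ↦ (1, 7, 6, 2, 6)
  λ_14+ρ ↦ (6, 2, 4, 0, 4)
  λ_15+ρ ↦ (6, 2, 4, 0, 4)
  λ_16+ρ ↦ (1, 7, 6, 2, 6)
  λ_17+ρ ↦ (1, 2, 6, 5, 2)
  λ_18+ρ ↦ (3, 20, 1, 0, 1)

These 18 weights hit 6 W_29-dot-orbits; sizes (5, 5, 3, 1, 3, 1):

[[1, 3, 7, 8, 18], [2, 6, 9, 14, 15], [4, 11, 12], [5], [10, 13, 16], [17]]


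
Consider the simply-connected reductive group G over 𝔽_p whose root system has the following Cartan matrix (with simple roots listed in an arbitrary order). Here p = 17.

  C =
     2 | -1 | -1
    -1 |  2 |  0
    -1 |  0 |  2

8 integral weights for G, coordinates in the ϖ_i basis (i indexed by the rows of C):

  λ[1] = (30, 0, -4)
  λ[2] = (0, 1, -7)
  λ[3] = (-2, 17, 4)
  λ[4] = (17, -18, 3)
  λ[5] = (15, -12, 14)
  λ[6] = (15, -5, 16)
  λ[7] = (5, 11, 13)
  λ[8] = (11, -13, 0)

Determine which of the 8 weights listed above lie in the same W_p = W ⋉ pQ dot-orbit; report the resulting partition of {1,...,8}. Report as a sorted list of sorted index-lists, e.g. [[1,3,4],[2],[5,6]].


Cartan matrix: type A_3 (|W|=24); un-permuting the 3 rows.

λ_j+ρ reflected into Ā_17 (⟨·,θ^∨⟩≤17); 3-tuples as given:

  1: (2, 3, 1)
  2: (2, 3, 1)
  3: (0, 12, 1)
  4: (0, 12, 1)
  5: (2, 3, 1)
  6: (0, 12, 1)
  7: (2, 3, 1)
  8: (0, 12, 1)

2 distinct reps among the 8 weights ⇒ 2 W_17-linkage classes:

[[1, 2, 5, 7], [3, 4, 6, 8]]


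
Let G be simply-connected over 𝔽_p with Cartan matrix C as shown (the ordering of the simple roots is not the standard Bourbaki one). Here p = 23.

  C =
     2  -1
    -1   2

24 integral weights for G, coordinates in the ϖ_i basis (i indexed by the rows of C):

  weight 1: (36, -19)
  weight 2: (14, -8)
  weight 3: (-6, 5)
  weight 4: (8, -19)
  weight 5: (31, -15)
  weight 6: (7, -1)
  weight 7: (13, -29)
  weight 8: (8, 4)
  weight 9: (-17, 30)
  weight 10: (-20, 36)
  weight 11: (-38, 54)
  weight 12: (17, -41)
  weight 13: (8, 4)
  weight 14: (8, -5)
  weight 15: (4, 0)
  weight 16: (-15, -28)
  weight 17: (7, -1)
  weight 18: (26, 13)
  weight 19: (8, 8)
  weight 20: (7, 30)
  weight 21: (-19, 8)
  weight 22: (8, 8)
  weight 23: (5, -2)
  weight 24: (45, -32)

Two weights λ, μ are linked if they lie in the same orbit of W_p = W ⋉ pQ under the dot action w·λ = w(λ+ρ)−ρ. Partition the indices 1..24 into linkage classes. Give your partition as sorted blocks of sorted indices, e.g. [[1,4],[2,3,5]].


C ↔ A_2 under row/col permutation; |W(A_2)| = 6.

W_23-reps of the 24 weights in Ā_23 (same 2-coord order as C):

  1: (5, 4)
  2: (8, 7)
  3: (5, 1)
  4: (9, 9)
  5: (9, 5)
  6: (8, 0)
  7: (9, 9)
  8: (9, 5)
  9: (8, 7)
  10: (5, 4)
  11: (9, 5)
  12: (5, 1)
  13: (9, 5)
  14: (5, 4)
  15: (5, 1)
  16: (5, 4)
  17: (8, 0)
  18: (5, 4)
  19: (9, 9)
  20: (8, 7)
  21: (9, 9)
  22: (9, 9)
  23: (5, 1)
  24: (8, 0)

Partition of {1..24} into 6 W_23-dot-orbits:

[[1, 10, 14, 16, 18], [2, 9, 20], [3, 12, 15, 23], [4, 7, 19, 21, 22], [5, 8, 11, 13], [6, 17, 24]]


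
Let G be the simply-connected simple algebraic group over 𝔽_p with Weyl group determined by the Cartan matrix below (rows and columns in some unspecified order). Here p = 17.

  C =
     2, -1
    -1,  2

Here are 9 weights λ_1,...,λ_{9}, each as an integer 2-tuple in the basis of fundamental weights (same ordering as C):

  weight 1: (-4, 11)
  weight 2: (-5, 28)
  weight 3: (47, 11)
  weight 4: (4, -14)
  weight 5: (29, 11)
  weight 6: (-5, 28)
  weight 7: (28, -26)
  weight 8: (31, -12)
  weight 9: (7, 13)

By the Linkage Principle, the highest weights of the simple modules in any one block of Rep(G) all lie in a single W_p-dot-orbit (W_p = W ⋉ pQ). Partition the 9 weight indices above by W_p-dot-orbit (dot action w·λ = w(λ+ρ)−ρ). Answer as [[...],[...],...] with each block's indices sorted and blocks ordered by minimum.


Cartan matrix: type A_2 (|W|=6); un-permuting the 2 rows.

λ_j+ρ reflected into Ā_17 (⟨·,θ^∨⟩≤17); 2-tuples as given:

  λ_1 → (3, 9)
  λ_2 → (8, 5)
  λ_3 → (3, 9)
  λ_4 → (8, 5)
  λ_5 → (8, 5)
  λ_6 → (8, 5)
  λ_7 → (8, 5)
  λ_8 → (2, 4)
  λ_9 → (3, 9)

Linkage partition of the 9 weights (3 classes, p=17):

[[1, 3, 9], [2, 4, 5, 6, 7], [8]]


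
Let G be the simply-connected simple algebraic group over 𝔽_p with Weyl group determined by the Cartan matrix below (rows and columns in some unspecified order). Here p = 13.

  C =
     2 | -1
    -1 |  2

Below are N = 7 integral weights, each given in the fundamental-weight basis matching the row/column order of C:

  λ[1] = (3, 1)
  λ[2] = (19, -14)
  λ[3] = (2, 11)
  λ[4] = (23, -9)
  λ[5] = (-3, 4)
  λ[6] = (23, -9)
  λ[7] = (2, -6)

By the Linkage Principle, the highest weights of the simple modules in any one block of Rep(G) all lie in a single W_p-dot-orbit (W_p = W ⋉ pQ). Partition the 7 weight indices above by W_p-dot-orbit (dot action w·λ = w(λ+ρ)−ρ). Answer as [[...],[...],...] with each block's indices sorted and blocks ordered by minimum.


C ↔ A_2 under row/col permutation; |W(A_2)| = 6.

W_13-reps of the 7 weights in Ā_13 (same 2-coord order as C):

  1: (4, 2);  2: (0, 6);  3: (1, 10);  4: (2, 3);  5: (2, 3);  6: (2, 3);  7: (2, 3)

Grouping the 7 weights by Ā_13-representative: 4 linkage classes.

[[1], [2], [3], [4, 5, 6, 7]]


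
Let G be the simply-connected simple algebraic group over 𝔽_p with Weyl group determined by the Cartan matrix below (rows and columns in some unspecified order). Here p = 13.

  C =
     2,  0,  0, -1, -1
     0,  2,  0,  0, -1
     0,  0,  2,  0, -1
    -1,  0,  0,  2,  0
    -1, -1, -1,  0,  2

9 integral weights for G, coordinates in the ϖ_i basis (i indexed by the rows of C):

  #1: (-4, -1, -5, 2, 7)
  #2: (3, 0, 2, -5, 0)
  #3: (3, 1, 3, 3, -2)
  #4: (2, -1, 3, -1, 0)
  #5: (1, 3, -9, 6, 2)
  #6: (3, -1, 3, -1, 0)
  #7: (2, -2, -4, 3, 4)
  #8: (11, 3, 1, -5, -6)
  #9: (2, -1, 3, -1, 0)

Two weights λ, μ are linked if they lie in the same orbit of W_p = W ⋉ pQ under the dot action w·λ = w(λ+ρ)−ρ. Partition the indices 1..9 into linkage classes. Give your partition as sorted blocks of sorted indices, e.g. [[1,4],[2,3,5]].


Cartan matrix: type D_5 (|W|=1920); un-permuting the 5 rows.

Alcove-folded reps (p=13, 9 weights, presented ϖ-order):

  1: (3, 0, 4, 0, 1)
  2: (0, 1, 3, 4, 1)
  3: (0, 1, 3, 4, 1)
  4: (3, 0, 4, 0, 1)
  5: (0, 1, 3, 4, 1)
  6: (3, 0, 4, 0, 1)
  7: (0, 1, 3, 4, 1)
  8: (0, 1, 3, 4, 1)
  9: (3, 0, 4, 0, 1)

These 9 weights hit 2 W_13-dot-orbits; sizes (4, 5):

[[1, 4, 6, 9], [2, 3, 5, 7, 8]]


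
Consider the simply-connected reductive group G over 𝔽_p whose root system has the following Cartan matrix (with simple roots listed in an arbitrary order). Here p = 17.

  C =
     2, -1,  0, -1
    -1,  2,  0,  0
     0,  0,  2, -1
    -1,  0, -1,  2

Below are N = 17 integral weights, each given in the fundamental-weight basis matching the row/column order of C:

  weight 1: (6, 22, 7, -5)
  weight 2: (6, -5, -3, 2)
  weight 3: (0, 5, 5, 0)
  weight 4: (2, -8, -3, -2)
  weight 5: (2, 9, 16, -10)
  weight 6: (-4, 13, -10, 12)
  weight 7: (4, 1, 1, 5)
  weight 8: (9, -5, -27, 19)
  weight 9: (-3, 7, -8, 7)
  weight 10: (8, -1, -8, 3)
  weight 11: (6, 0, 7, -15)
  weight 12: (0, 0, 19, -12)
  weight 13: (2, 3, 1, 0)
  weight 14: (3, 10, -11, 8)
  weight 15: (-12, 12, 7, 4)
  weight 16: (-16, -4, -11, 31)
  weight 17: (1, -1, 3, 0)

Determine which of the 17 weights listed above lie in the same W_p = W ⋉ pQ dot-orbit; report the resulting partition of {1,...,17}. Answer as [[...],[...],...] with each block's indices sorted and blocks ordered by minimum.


C ↔ A_4 under row/col permutation; |W(A_4)| = 120.

Alcove-folded reps (p=17, 17 weights, presented ϖ-order):

  λ_1+ρ ↦ (6, 0, 4, 3);  λ_2+ρ ↦ (3, 4, 2, 1);  λ_3+ρ ↦ (1, 6, 6, 1);  λ_4+ρ ↦ (2, 0, 4, 1);  λ_5+ρ ↦ (6, 0, 4, 3);  λ_6+ρ ↦ (3, 4, 2, 1);  λ_7+ρ ↦ (5, 2, 2, 6);  λ_8+ρ ↦ (6, 0, 4, 3);  λ_9+ρ ↦ (1, 6, 6, 1);  λ_10+ρ ↦ (6, 0, 4, 3);  λ_11+ρ ↦ (1, 6, 6, 1);  λ_12+ρ ↦ (1, 6, 6, 1);  λ_13+ρ ↦ (3, 4, 2, 1);  λ_14+ρ ↦ (3, 4, 2, 1);  λ_15+ρ ↦ (5, 2, 2, 6);  λ_16+ρ ↦ (2, 0, 4, 1);  λ_17+ρ ↦ (2, 0, 4, 1)

Linkage partition of the 17 weights (5 classes, p=17):

[[1, 5, 8, 10], [2, 6, 13, 14], [3, 9, 11, 12], [4, 16, 17], [7, 15]]


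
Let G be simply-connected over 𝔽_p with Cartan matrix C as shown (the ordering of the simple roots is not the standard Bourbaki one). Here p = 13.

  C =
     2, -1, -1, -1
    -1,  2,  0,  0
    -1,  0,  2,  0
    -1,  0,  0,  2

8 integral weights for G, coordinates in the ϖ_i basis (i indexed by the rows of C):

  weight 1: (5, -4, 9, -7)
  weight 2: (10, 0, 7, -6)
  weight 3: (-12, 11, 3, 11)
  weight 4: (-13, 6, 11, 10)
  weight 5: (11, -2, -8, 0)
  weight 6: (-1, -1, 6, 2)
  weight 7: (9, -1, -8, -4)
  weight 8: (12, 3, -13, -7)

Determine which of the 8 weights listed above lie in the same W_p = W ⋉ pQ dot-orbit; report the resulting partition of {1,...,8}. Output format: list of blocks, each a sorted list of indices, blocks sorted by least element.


Dynkin diagram of C (from the 6 off-diagonal −1 entries): D_4.

Ā_13 reps of the 8 weights (D_4, coords as presented):

  [1] (0, 0, 7, 3) · [2] (1, 5, 0, 1) · [3] (0, 1, 7, 1) · [4] (1, 5, 0, 1) · [5] (0, 1, 7, 1) · [6] (0, 0, 7, 3) · [7] (0, 0, 7, 3) · [8] (0, 1, 7, 1)

These 8 weights hit 3 W_13-dot-orbits; sizes (3, 2, 3):

[[1, 6, 7], [2, 4], [3, 5, 8]]


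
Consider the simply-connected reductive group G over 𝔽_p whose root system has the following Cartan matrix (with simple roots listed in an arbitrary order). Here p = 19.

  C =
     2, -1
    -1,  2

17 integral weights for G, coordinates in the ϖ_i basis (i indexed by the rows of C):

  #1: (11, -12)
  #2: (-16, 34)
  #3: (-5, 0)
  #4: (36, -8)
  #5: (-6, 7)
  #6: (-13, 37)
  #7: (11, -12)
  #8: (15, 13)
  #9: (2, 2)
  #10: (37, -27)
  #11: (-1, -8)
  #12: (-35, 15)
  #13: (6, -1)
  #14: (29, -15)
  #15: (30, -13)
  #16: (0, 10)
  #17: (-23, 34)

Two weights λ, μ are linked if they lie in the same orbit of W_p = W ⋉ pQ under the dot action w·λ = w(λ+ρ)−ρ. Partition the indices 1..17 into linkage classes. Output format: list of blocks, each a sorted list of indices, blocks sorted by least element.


Root system A_2: the 2×2 matrix C matches after relabeling.

Each λ_j+ρ reduced to Ā_19; 2-tuples below use C's row order:

  λ_1 → (1, 11)
  λ_2 → (1, 3)
  λ_3 → (1, 3)
  λ_4 → (1, 11)
  λ_5 → (5, 3)
  λ_6 → (7, 0)
  λ_7 → (1, 11)
  λ_8 → (5, 3)
  λ_9 → (3, 3)
  λ_10 → (7, 0)
  λ_11 → (7, 0)
  λ_12 → (1, 3)
  λ_13 → (7, 0)
  λ_14 → (5, 3)
  λ_15 → (7, 0)
  λ_16 → (1, 11)
  λ_17 → (3, 3)

Grouping the 17 weights by Ā_19-representative: 5 linkage classes.

[[1, 4, 7, 16], [2, 3, 12], [5, 8, 14], [6, 10, 11, 13, 15], [9, 17]]


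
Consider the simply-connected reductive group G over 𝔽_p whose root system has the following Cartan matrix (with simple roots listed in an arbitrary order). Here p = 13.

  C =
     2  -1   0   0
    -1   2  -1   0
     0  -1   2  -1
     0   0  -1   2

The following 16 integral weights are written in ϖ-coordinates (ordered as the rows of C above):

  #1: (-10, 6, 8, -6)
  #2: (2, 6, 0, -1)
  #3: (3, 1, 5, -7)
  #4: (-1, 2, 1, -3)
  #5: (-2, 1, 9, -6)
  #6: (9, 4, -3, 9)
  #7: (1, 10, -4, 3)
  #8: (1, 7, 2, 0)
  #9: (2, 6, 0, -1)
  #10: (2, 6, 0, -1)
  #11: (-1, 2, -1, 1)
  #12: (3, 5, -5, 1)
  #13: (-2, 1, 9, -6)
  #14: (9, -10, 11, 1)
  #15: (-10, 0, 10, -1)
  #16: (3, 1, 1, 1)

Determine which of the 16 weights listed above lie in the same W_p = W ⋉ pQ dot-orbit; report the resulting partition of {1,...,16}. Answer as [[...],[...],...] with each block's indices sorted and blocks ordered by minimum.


C ↔ A_4 under row/col permutation; |W(A_4)| = 120.

Each λ_j+ρ reduced to Ā_13; 4-tuples below use C's row order:

  λ_1 → (4, 2, 2, 2) · λ_2 → (3, 7, 1, 0) · λ_3 → (4, 2, 0, 6) · λ_4 → (0, 3, 0, 2) · λ_5 → (1, 1, 5, 5) · λ_6 → (0, 3, 0, 2) · λ_7 → (1, 8, 3, 0) · λ_8 → (1, 8, 3, 0) · λ_9 → (3, 7, 1, 0) · λ_10 → (3, 7, 1, 0) · λ_11 → (0, 3, 0, 2) · λ_12 → (4, 2, 2, 2) · λ_13 → (1, 1, 5, 5) · λ_14 → (1, 8, 3, 0) · λ_15 → (1, 8, 3, 0) · λ_16 → (4, 2, 2, 2)

Partition of {1..16} into 6 W_13-dot-orbits:

[[1, 12, 16], [2, 9, 10], [3], [4, 6, 11], [5, 13], [7, 8, 14, 15]]


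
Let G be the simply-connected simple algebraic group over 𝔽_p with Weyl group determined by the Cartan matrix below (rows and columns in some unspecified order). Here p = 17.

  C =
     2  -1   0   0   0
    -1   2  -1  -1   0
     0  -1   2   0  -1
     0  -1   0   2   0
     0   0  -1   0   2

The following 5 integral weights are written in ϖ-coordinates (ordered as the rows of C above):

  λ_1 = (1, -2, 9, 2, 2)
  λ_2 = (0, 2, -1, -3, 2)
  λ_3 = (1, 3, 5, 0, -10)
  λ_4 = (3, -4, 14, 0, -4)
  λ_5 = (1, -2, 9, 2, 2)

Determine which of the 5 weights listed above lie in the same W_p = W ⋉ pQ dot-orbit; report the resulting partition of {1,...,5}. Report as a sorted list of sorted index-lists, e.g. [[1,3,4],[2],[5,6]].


Type D_5, rank 5, |W|=1920; reorder rows/cols to standard.

Ā_17 reps of the 5 weights (D_5, coords as presented):

  λ_1 → (1, 1, 0, 2, 3);  λ_2 → (1, 1, 0, 2, 3);  λ_3 → (2, 1, 3, 1, 6);  λ_4 → (1, 1, 0, 2, 3);  λ_5 → (1, 1, 0, 2, 3)

Grouping the 5 weights by Ā_17-representative: 2 linkage classes.

[[1, 2, 4, 5], [3]]


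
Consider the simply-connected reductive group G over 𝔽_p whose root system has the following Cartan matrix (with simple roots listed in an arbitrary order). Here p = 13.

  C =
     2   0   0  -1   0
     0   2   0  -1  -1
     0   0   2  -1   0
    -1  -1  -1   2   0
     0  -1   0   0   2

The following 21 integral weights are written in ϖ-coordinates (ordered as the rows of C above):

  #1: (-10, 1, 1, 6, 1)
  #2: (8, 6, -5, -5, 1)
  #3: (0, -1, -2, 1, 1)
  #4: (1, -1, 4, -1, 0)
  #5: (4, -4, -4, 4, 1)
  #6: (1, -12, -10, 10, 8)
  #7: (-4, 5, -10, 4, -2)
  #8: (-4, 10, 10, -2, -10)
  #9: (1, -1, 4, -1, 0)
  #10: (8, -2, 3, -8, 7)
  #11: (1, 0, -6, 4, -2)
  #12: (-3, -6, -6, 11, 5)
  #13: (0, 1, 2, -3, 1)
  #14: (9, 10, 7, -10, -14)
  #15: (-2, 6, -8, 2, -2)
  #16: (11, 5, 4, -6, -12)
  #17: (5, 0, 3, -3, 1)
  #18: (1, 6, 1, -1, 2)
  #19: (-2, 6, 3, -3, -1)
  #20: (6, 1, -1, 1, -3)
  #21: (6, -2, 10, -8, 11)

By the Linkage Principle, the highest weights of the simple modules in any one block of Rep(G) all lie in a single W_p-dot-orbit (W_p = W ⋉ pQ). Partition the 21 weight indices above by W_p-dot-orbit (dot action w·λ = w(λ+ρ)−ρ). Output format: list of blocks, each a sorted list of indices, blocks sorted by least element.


D_5 Cartan matrix, 5 simple roots permuted; ρ=(1,1,1,1,1).

Alcove-folded reps (p=13, 21 weights, presented ϖ-order):

  [1] (7, 0, 0, 2, 2) · [2] (1, 0, 4, 3, 1) · [3] (1, 0, 1, 1, 2) · [4] (2, 0, 5, 0, 1) · [5] (4, 1, 2, 1, 1) · [6] (7, 0, 0, 2, 2) · [7] (4, 1, 2, 1, 1) · [8] (4, 1, 2, 1, 1) · [9] (2, 0, 5, 0, 1) · [10] (2, 4, 1, 1, 0) · [11] (2, 0, 5, 0, 1) · [12] (2, 0, 5, 0, 1) · [13] (1, 0, 1, 1, 2) · [14] (1, 0, 1, 1, 2) · [15] (4, 1, 2, 1, 1) · [16] (2, 0, 5, 0, 1) · [17] (4, 1, 2, 1, 1) · [18] (1, 0, 1, 1, 2) · [19] (2, 4, 1, 1, 0) · [20] (7, 0, 0, 2, 2) · [21] (1, 0, 1, 1, 2)

These 21 weights hit 6 W_13-dot-orbits; sizes (3, 1, 5, 5, 5, 2):

[[1, 6, 20], [2], [3, 13, 14, 18, 21], [4, 9, 11, 12, 16], [5, 7, 8, 15, 17], [10, 19]]


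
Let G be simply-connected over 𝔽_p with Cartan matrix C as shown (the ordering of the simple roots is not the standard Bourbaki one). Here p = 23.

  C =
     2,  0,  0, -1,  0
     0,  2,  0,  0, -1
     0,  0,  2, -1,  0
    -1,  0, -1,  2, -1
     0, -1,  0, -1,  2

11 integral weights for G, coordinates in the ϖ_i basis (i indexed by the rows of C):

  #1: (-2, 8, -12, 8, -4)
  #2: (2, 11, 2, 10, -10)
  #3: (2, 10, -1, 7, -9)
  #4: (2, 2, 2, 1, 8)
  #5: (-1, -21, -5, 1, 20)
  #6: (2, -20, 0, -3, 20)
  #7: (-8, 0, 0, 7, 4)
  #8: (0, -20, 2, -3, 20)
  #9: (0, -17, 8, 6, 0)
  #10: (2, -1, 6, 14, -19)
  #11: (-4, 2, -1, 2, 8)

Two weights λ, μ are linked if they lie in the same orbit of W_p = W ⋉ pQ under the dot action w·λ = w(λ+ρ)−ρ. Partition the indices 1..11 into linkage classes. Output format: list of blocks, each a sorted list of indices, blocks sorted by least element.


D_5 Cartan matrix, 5 simple roots permuted; ρ=(1,1,1,1,1).

Ā_23 reps of the 11 weights (D_5, coords as presented):

  λ_1 → (3, 3, 3, 2, 1) · λ_2 → (3, 3, 3, 2, 1) · λ_3 → (3, 3, 0, 0, 8) · λ_4 → (3, 3, 3, 2, 1) · λ_5 → (1, 19, 1, 1, 0) · λ_6 → (1, 19, 1, 1, 0) · λ_7 → (7, 1, 1, 1, 5) · λ_8 → (1, 19, 1, 1, 0) · λ_9 → (7, 1, 1, 1, 5) · λ_10 → (0, 15, 4, 0, 1) · λ_11 → (3, 3, 0, 0, 8)

Grouping the 11 weights by Ā_23-representative: 5 linkage classes.

[[1, 2, 4], [3, 11], [5, 6, 8], [7, 9], [10]]


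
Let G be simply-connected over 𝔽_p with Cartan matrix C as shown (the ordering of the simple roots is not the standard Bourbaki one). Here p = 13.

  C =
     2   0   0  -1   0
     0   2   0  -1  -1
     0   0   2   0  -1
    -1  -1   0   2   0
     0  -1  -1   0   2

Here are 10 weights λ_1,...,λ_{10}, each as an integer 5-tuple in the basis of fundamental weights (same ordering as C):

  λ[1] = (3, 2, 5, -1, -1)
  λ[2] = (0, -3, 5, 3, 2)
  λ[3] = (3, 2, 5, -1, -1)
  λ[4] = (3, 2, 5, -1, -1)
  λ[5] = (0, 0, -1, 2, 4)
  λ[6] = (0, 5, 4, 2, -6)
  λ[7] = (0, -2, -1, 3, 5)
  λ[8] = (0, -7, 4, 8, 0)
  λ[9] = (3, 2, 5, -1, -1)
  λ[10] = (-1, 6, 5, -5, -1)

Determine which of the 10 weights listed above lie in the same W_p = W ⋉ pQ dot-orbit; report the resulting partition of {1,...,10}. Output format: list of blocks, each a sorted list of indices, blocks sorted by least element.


C ↔ A_5 under row/col permutation; |W(A_5)| = 720.

Each λ_j+ρ reduced to Ā_13; 5-tuples below use C's row order:

    [1] (4, 3, 6, 0, 0)
    [2] (1, 2, 6, 2, 1)
    [3] (4, 3, 6, 0, 0)
    [4] (4, 3, 6, 0, 0)
    [5] (1, 1, 0, 3, 5)
    [6] (1, 1, 0, 3, 5)
    [7] (1, 1, 0, 3, 5)
    [8] (1, 1, 0, 3, 5)
    [9] (4, 3, 6, 0, 0)
    [10] (4, 3, 6, 0, 0)

These 10 weights hit 3 W_13-dot-orbits; sizes (5, 1, 4):

[[1, 3, 4, 9, 10], [2], [5, 6, 7, 8]]


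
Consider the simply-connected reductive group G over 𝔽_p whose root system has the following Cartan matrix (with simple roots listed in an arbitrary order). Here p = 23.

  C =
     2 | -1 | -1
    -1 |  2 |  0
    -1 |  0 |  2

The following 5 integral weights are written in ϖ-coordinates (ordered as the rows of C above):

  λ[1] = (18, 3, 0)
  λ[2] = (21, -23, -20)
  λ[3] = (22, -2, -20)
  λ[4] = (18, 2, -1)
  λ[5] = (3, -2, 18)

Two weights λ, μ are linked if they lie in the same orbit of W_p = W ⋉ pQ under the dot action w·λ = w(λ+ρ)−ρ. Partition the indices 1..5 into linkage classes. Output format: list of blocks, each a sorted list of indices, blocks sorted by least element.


C ↔ A_3 under row/col permutation; |W(A_3)| = 24.

W_23-reps of the 5 weights in Ā_23 (same 3-coord order as C):

    λ_1+ρ ↦ (19, 3, 0)
    λ_2+ρ ↦ (19, 3, 0)
    λ_3+ρ ↦ (3, 1, 19)
    λ_4+ρ ↦ (19, 3, 0)
    λ_5+ρ ↦ (3, 1, 19)

Partition of {1..5} into 2 W_23-dot-orbits:

[[1, 2, 4], [3, 5]]


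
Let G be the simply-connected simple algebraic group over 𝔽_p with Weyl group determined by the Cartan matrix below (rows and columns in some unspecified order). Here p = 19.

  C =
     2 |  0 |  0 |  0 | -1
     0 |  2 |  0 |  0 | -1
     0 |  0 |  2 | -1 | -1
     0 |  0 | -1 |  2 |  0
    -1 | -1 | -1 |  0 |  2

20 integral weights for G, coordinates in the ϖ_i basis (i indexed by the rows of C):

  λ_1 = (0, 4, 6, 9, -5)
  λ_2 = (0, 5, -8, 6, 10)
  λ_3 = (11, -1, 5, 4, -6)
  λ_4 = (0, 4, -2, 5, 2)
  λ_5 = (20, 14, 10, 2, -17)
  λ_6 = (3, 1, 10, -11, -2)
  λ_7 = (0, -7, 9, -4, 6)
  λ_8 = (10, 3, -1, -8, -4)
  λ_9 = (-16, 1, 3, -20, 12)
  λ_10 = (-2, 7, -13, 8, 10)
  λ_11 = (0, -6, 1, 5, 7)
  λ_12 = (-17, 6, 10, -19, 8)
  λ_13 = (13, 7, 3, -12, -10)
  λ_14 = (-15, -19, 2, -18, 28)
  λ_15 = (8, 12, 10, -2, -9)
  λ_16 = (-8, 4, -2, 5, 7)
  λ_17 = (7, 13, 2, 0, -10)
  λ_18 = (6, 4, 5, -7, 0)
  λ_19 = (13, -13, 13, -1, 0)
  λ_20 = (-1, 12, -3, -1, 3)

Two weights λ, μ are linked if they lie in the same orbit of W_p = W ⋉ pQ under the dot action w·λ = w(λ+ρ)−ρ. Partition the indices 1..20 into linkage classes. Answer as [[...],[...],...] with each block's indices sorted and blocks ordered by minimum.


Root system D_5: the 5×5 matrix C matches after relabeling.

W_19-reps of the 20 weights in Ā_19 (same 5-coord order as C):

    1: (3, 1, 0, 10, 1)
    2: (1, 6, 0, 3, 1)
    3: (7, 5, 1, 5, 0)
    4: (1, 5, 1, 5, 2)
    5: (3, 1, 0, 10, 1)
    6: (3, 1, 0, 10, 1)
    7: (1, 6, 0, 3, 1)
    8: (1, 6, 0, 3, 1)
    9: (0, 13, 0, 2, 2)
    10: (1, 6, 0, 3, 1)
    11: (1, 5, 1, 5, 2)
    12: (1, 6, 0, 3, 1)
    13: (1, 5, 1, 5, 2)
    14: (3, 1, 0, 10, 1)
    15: (1, 5, 1, 5, 2)
    16: (7, 5, 1, 5, 0)
    17: (1, 5, 1, 5, 2)
    18: (7, 5, 1, 5, 0)
    19: (3, 1, 0, 10, 1)
    20: (0, 13, 0, 2, 2)

Linkage partition of the 20 weights (5 classes, p=19):

[[1, 5, 6, 14, 19], [2, 7, 8, 10, 12], [3, 16, 18], [4, 11, 13, 15, 17], [9, 20]]


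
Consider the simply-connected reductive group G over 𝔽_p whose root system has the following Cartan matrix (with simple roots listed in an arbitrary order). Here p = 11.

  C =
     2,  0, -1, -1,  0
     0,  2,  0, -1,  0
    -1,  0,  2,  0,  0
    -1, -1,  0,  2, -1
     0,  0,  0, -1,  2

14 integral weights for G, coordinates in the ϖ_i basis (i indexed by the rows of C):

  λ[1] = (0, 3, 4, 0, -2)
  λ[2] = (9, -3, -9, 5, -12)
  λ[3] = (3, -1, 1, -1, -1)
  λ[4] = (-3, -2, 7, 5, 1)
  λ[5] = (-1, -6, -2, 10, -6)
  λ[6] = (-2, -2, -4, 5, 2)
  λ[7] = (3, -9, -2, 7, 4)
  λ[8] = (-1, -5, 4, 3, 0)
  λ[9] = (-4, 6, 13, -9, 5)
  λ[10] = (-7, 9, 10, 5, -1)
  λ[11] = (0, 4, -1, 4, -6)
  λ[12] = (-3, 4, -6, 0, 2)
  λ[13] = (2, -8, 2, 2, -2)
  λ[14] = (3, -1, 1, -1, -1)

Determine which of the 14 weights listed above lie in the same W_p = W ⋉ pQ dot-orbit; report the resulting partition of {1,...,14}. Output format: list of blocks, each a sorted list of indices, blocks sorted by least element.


Dynkin diagram of C (from the 8 off-diagonal −1 entries): D_5.

λ_j+ρ reflected into Ā_11 (⟨·,θ^∨⟩≤11); 5-tuples as given:

    1: (0, 4, 5, 0, 1)
    2: (3, 2, 0, 0, 1)
    3: (4, 0, 2, 0, 0)
    4: (3, 2, 0, 0, 1)
    5: (0, 5, 0, 0, 5)
    6: (1, 1, 1, 1, 3)
    7: (3, 2, 0, 0, 1)
    8: (0, 4, 5, 0, 1)
    9: (3, 2, 0, 0, 1)
    10: (0, 5, 0, 0, 5)
    11: (0, 5, 0, 0, 5)
    12: (1, 1, 1, 1, 3)
    13: (1, 1, 1, 1, 3)
    14: (4, 0, 2, 0, 0)

Partition of {1..14} into 5 W_11-dot-orbits:

[[1, 8], [2, 4, 7, 9], [3, 14], [5, 10, 11], [6, 12, 13]]


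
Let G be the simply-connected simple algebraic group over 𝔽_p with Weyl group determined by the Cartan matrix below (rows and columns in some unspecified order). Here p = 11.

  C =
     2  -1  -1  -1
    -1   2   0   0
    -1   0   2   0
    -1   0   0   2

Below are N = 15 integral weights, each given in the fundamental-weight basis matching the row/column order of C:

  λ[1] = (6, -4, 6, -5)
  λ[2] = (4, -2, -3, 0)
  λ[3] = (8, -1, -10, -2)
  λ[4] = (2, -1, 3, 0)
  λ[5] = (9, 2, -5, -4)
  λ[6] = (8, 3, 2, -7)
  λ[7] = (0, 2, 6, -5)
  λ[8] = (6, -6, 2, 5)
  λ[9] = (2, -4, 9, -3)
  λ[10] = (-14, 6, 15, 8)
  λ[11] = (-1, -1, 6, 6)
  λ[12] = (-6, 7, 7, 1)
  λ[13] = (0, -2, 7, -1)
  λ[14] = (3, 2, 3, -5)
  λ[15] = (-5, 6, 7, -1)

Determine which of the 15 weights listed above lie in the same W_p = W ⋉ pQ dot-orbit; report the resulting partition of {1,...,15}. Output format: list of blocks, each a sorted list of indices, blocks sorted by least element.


Type D_4, rank 4, |W|=192; reorder rows/cols to standard.

Alcove-folded reps (p=11, 15 weights, presented ϖ-order):

  λ_1 → (3, 0, 4, 1)
  λ_2 → (2, 1, 2, 1)
  λ_3 → (0, 1, 8, 0)
  λ_4 → (3, 0, 4, 1)
  λ_5 → (2, 1, 2, 1)
  λ_6 → (2, 1, 2, 1)
  λ_7 → (3, 0, 4, 1)
  λ_8 → (3, 0, 2, 1)
  λ_9 → (0, 1, 8, 0)
  λ_10 → (2, 1, 2, 1)
  λ_11 → (0, 3, 4, 4)
  λ_12 → (0, 3, 3, 3)
  λ_13 → (0, 1, 8, 0)
  λ_14 → (0, 3, 4, 4)
  λ_15 → (0, 3, 4, 4)

Partition of {1..15} into 6 W_11-dot-orbits:

[[1, 4, 7], [2, 5, 6, 10], [3, 9, 13], [8], [11, 14, 15], [12]]


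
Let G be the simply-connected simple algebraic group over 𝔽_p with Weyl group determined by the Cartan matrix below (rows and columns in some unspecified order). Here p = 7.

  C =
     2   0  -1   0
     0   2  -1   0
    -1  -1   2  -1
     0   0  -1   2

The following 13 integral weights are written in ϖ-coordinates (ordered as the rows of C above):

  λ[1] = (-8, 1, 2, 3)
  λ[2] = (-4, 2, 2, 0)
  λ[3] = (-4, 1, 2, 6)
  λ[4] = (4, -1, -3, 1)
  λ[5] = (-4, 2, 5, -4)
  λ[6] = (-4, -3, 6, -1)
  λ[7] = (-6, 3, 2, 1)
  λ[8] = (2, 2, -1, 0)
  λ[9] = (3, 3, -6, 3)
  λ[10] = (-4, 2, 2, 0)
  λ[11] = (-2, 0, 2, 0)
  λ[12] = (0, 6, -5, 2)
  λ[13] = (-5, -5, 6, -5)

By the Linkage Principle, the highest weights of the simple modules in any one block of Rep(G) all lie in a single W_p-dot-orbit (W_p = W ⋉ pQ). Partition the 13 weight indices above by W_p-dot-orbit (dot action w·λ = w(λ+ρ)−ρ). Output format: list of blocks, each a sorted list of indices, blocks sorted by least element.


D_4 Cartan matrix, 4 simple roots permuted; ρ=(1,1,1,1).

Ā_7 reps of the 13 weights (D_4, coords as presented):

  1: (3, 2, 0, 0) · 2: (3, 3, 0, 1) · 3: (2, 3, 0, 2) · 4: (3, 2, 0, 0) · 5: (1, 1, 2, 1) · 6: (3, 2, 0, 0) · 7: (3, 2, 0, 0) · 8: (3, 3, 0, 1) · 9: (1, 1, 2, 1) · 10: (3, 3, 0, 1) · 11: (1, 1, 2, 1) · 12: (3, 3, 0, 1) · 13: (1, 1, 2, 1)

These 13 weights hit 4 W_7-dot-orbits; sizes (4, 4, 1, 4):

[[1, 4, 6, 7], [2, 8, 10, 12], [3], [5, 9, 11, 13]]


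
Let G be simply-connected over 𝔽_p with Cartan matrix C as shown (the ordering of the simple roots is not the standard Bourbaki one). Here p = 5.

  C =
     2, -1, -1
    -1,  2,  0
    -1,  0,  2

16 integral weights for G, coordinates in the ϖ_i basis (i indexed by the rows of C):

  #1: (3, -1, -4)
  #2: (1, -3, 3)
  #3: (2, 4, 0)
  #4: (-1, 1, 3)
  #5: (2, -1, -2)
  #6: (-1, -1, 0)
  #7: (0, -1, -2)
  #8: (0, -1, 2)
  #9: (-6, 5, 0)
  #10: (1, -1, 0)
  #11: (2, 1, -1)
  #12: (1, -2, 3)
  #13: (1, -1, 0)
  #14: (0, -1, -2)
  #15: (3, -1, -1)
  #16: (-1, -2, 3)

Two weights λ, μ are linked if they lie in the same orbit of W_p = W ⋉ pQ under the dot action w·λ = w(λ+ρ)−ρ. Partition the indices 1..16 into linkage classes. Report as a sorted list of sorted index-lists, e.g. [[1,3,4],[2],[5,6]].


Type A_3, rank 3, |W|=24; reorder rows/cols to standard.

Ā_5 reps of the 16 weights (A_3, coords as presented):

  λ_1 → (1, 0, 3) · λ_2 → (0, 1, 3) · λ_3 → (0, 1, 3) · λ_4 → (0, 1, 3) · λ_5 → (2, 0, 1) · λ_6 → (0, 0, 1) · λ_7 → (0, 0, 1) · λ_8 → (1, 0, 3) · λ_9 → (1, 0, 3) · λ_10 → (2, 0, 1) · λ_11 → (3, 2, 0) · λ_12 → (1, 0, 3) · λ_13 → (2, 0, 1) · λ_14 → (0, 0, 1) · λ_15 → (4, 0, 0) · λ_16 → (1, 0, 3)

Linkage partition of the 16 weights (6 classes, p=5):

[[1, 8, 9, 12, 16], [2, 3, 4], [5, 10, 13], [6, 7, 14], [11], [15]]


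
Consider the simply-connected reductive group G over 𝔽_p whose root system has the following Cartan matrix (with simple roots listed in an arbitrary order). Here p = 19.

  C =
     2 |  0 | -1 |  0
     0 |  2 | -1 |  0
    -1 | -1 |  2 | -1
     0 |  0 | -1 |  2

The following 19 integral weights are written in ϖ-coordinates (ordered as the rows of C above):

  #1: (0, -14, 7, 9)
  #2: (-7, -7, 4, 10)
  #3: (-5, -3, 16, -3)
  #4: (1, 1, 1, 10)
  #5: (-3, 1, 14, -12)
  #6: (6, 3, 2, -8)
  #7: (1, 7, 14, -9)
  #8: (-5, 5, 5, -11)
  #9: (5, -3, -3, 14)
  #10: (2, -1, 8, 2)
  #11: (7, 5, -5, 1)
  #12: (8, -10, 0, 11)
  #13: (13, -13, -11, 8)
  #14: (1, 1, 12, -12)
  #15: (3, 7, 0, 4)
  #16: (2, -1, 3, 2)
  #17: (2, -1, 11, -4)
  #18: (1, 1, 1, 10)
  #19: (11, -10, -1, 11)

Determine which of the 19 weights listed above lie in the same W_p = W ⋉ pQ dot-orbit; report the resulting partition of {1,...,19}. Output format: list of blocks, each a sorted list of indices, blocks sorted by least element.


Dynkin diagram of C (from the 6 off-diagonal −1 entries): D_4.

Ā_19 reps of the 19 weights (D_4, coords as presented):

    1: (4, 8, 1, 5)
    2: (1, 1, 5, 4)
    3: (4, 2, 2, 2)
    4: (2, 2, 2, 11)
    5: (2, 2, 2, 11)
    6: (3, 0, 4, 3)
    7: (4, 2, 2, 2)
    8: (4, 2, 2, 2)
    9: (2, 2, 2, 11)
    10: (3, 0, 4, 3)
    11: (4, 2, 2, 2)
    12: (1, 1, 5, 4)
    13: (1, 1, 5, 4)
    14: (2, 2, 2, 11)
    15: (4, 8, 1, 5)
    16: (3, 0, 4, 3)
    17: (3, 0, 4, 3)
    18: (2, 2, 2, 11)
    19: (3, 0, 4, 3)

The 19 indices split into 5 linkage classes (same alcove rep ⇔ same W_19-dot-orbit):

[[1, 15], [2, 12, 13], [3, 7, 8, 11], [4, 5, 9, 14, 18], [6, 10, 16, 17, 19]]


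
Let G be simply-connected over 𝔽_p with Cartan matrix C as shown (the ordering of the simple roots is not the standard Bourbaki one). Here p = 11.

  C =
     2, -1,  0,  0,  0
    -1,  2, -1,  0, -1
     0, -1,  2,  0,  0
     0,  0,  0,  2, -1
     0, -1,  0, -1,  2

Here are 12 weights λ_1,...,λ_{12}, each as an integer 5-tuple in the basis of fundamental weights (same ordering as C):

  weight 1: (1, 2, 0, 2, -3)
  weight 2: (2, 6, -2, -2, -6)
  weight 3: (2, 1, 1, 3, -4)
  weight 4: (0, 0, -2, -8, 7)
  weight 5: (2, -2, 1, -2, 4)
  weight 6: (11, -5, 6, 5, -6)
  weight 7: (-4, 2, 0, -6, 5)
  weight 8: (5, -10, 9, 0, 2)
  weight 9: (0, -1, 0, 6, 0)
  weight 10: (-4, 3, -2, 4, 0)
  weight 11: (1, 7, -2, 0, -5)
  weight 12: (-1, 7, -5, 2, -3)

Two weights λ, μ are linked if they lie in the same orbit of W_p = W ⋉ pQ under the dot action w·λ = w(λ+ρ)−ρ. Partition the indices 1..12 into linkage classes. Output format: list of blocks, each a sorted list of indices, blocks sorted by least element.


Dynkin diagram of C (from the 8 off-diagonal −1 entries): D_5.

Ā_11 reps of the 12 weights (D_5, coords as presented):

  [1] (2, 1, 1, 1, 2)
  [2] (3, 0, 1, 5, 1)
  [3] (2, 1, 1, 1, 2)
  [4] (1, 0, 1, 7, 1)
  [5] (2, 1, 1, 1, 2)
  [6] (2, 1, 1, 1, 2)
  [7] (3, 0, 1, 5, 1)
  [8] (3, 0, 1, 5, 1)
  [9] (1, 0, 1, 7, 1)
  [10] (3, 0, 1, 5, 1)
  [11] (2, 1, 1, 1, 2)
  [12] (0, 2, 4, 1, 0)

The 12 indices split into 4 linkage classes (same alcove rep ⇔ same W_11-dot-orbit):

[[1, 3, 5, 6, 11], [2, 7, 8, 10], [4, 9], [12]]


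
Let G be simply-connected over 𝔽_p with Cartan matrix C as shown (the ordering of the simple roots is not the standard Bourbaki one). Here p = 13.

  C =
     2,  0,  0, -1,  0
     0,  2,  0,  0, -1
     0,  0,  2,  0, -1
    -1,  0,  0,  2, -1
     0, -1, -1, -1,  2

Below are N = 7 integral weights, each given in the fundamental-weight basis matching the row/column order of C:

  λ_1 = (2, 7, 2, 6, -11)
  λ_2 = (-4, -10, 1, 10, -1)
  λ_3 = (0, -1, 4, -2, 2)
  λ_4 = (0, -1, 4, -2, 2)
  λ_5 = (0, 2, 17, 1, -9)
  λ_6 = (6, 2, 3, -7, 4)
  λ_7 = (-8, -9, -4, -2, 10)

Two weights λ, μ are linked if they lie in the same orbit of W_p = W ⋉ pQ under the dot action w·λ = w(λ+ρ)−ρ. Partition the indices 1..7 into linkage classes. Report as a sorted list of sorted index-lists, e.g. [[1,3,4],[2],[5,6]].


Type D_5, rank 5, |W|=1920; reorder rows/cols to standard.

Ā_13 reps of the 7 weights (D_5, coords as presented):

    λ_1+ρ ↦ (0, 0, 5, 1, 2)
    λ_2+ρ ↦ (2, 0, 7, 1, 1)
    λ_3+ρ ↦ (0, 0, 5, 1, 2)
    λ_4+ρ ↦ (0, 0, 5, 1, 2)
    λ_5+ρ ↦ (0, 0, 5, 1, 2)
    λ_6+ρ ↦ (1, 2, 3, 0, 1)
    λ_7+ρ ↦ (0, 0, 5, 1, 2)

These 7 weights hit 3 W_13-dot-orbits; sizes (5, 1, 1):

[[1, 3, 4, 5, 7], [2], [6]]


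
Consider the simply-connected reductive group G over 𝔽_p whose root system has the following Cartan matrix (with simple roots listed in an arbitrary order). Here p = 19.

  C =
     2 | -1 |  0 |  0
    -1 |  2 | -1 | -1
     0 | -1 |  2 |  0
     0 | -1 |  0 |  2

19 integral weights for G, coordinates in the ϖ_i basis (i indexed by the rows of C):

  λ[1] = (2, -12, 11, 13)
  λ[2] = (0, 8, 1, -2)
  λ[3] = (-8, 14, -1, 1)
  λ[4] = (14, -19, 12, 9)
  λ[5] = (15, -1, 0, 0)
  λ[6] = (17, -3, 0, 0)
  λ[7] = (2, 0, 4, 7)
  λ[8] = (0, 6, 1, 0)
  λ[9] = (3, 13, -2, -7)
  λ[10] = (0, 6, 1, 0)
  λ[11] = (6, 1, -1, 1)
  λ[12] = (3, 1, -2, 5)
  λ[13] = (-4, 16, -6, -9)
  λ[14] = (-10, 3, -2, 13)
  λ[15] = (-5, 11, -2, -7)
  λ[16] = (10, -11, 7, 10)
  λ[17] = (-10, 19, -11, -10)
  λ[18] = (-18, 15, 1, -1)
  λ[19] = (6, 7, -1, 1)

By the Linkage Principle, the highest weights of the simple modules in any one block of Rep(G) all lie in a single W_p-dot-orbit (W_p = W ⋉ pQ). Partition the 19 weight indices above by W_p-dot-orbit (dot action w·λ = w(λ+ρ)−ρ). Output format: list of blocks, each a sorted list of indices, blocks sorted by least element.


Dynkin diagram of C (from the 6 off-diagonal −1 entries): D_4.

Alcove-folded reps (p=19, 19 weights, presented ϖ-order):

  λ_1+ρ ↦ (8, 3, 1, 3);  λ_2+ρ ↦ (1, 7, 2, 1);  λ_3+ρ ↦ (7, 2, 0, 2);  λ_4+ρ ↦ (3, 1, 5, 8);  λ_5+ρ ↦ (16, 0, 1, 1);  λ_6+ρ ↦ (16, 0, 1, 1);  λ_7+ρ ↦ (3, 1, 5, 8);  λ_8+ρ ↦ (1, 7, 2, 1);  λ_9+ρ ↦ (4, 1, 1, 6);  λ_10+ρ ↦ (1, 7, 2, 1);  λ_11+ρ ↦ (7, 2, 0, 2);  λ_12+ρ ↦ (4, 1, 1, 6);  λ_13+ρ ↦ (3, 1, 5, 8);  λ_14+ρ ↦ (3, 1, 5, 8);  λ_15+ρ ↦ (4, 1, 1, 6);  λ_16+ρ ↦ (1, 7, 2, 1);  λ_17+ρ ↦ (1, 7, 2, 1);  λ_18+ρ ↦ (16, 0, 1, 1);  λ_19+ρ ↦ (7, 2, 0, 2)

Partition of {1..19} into 6 W_19-dot-orbits:

[[1], [2, 8, 10, 16, 17], [3, 11, 19], [4, 7, 13, 14], [5, 6, 18], [9, 12, 15]]


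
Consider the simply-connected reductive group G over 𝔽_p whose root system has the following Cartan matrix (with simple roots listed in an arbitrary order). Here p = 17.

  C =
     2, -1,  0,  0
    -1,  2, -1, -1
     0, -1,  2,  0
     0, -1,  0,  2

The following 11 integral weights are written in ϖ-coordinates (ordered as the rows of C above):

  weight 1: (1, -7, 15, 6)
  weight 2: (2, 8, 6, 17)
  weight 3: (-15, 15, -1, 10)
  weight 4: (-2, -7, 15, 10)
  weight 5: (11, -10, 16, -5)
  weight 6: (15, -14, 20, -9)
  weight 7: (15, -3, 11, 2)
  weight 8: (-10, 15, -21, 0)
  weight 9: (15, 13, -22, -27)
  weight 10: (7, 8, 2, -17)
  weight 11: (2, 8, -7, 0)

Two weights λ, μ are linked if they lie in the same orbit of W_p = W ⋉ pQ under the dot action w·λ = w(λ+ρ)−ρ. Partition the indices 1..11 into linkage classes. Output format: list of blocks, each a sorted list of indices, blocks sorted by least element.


D_4 Cartan matrix, 4 simple roots permuted; ρ=(1,1,1,1).

Alcove-folded reps (p=17, 11 weights, presented ϖ-order):

    [1] (4, 0, 10, 1)
    [2] (4, 1, 0, 9)
    [3] (4, 0, 10, 1)
    [4] (3, 3, 6, 1)
    [5] (1, 0, 4, 9)
    [6] (1, 0, 4, 9)
    [7] (4, 1, 0, 9)
    [8] (1, 0, 4, 9)
    [9] (1, 0, 4, 9)
    [10] (1, 0, 4, 9)
    [11] (3, 3, 6, 1)

Linkage partition of the 11 weights (4 classes, p=17):

[[1, 3], [2, 7], [4, 11], [5, 6, 8, 9, 10]]


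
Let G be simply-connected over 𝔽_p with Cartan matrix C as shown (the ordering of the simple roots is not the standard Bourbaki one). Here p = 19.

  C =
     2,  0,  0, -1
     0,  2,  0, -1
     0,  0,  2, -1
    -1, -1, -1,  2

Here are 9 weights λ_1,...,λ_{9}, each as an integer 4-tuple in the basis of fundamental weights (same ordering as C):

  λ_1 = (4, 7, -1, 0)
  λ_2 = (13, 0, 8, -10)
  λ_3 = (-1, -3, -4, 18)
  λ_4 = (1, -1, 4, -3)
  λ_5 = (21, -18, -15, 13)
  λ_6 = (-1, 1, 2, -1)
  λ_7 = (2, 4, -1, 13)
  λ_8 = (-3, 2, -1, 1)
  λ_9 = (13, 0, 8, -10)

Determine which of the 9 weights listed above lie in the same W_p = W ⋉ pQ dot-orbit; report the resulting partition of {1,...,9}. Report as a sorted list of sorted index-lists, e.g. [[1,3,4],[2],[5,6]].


D_4 Cartan matrix, 4 simple roots permuted; ρ=(1,1,1,1).

Ā_19 reps of the 9 weights (D_4, coords as presented):

    λ_1 → (5, 8, 0, 1)
    λ_2 → (5, 8, 0, 1)
    λ_3 → (0, 2, 3, 0)
    λ_4 → (0, 2, 3, 0)
    λ_5 → (2, 3, 0, 0)
    λ_6 → (0, 2, 3, 0)
    λ_7 → (0, 2, 3, 0)
    λ_8 → (2, 3, 0, 0)
    λ_9 → (5, 8, 0, 1)

These 9 weights hit 3 W_19-dot-orbits; sizes (3, 4, 2):

[[1, 2, 9], [3, 4, 6, 7], [5, 8]]
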